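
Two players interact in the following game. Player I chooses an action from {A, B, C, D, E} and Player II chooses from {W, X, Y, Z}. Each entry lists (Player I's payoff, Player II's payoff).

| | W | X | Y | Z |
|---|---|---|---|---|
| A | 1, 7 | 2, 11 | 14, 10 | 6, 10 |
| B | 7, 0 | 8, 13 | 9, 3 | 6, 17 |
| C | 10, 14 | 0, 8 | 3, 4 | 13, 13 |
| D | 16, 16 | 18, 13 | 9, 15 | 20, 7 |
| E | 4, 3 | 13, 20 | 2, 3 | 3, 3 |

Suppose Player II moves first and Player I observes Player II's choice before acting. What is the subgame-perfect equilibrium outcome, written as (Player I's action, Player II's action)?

Work backward from Player I's decision.
- W: Player I compares 1, 7, 10, 16, 4 and picks D; Player II would get 16.
- X: Player I compares 2, 8, 0, 18, 13 and picks D; Player II would get 13.
- Y: Player I compares 14, 9, 3, 9, 2 and picks A; Player II would get 10.
- Z: Player I compares 6, 6, 13, 20, 3 and picks D; Player II would get 7.
Maximizing over 16, 13, 10, 7, Player II chooses W. Subgame-perfect outcome: (D, W) with payoffs (16, 16).

(D, W)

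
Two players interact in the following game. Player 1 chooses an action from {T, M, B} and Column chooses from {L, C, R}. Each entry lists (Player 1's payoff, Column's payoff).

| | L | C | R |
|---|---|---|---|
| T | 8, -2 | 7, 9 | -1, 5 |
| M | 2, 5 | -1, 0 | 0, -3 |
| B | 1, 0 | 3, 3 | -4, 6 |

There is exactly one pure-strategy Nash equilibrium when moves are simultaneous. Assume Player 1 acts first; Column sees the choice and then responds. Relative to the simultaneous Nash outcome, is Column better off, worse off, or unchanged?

unchanged

Solve by backward induction (Player 1 leads).
- T → Column plays C (best of -2, 9, 5); Player 1 gets 7.
- M → Column plays L (best of 5, 0, -3); Player 1 gets 2.
- B → Column plays R (best of 0, 3, 6); Player 1 gets -4.
Maximizing over 7, 2, -4, Player 1 chooses T. Subgame-perfect outcome: (T, C) with payoffs (7, 9).
Now find the simultaneous Nash equilibrium.
Player 1's best replies: L→T; C→T; R→M.
Column's best replies: T→C; M→L; B→R.
Only (T, C) has each player best-responding; Nash payoffs (7, 9).
Column earns 9 sequentially versus 9 at the Nash outcome: unchanged.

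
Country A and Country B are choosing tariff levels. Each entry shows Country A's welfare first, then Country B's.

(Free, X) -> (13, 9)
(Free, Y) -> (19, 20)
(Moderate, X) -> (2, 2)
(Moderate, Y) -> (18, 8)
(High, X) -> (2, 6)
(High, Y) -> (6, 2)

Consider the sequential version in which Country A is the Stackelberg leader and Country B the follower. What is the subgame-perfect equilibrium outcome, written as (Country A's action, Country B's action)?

(Free, Y)

Backward induction with Country A moving first.
- Free → Country B plays Y (best of 9, 20); Country A gets 19.
- Moderate → Country B plays Y (best of 2, 8); Country A gets 18.
- High → Country B plays X (best of 6, 2); Country A gets 2.
Among 19, 18, 2, the best is 19 at Free. Subgame-perfect outcome: (Free, Y) with payoffs (19, 20).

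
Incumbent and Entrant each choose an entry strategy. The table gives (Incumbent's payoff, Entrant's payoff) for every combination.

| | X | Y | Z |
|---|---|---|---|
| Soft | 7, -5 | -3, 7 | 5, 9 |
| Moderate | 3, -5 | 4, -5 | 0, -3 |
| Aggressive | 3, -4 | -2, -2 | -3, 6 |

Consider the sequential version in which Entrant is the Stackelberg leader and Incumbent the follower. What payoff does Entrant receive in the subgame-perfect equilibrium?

9

Incumbent best-responds to each possible Entrant move:
- X → Incumbent plays Soft (best of 7, 3, 3); Entrant gets -5.
- Y → Incumbent plays Moderate (best of -3, 4, -2); Entrant gets -5.
- Z → Incumbent plays Soft (best of 5, 0, -3); Entrant gets 9.
Maximizing over -5, -5, 9, Entrant chooses Z. Subgame-perfect outcome: (Soft, Z) with payoffs (5, 9).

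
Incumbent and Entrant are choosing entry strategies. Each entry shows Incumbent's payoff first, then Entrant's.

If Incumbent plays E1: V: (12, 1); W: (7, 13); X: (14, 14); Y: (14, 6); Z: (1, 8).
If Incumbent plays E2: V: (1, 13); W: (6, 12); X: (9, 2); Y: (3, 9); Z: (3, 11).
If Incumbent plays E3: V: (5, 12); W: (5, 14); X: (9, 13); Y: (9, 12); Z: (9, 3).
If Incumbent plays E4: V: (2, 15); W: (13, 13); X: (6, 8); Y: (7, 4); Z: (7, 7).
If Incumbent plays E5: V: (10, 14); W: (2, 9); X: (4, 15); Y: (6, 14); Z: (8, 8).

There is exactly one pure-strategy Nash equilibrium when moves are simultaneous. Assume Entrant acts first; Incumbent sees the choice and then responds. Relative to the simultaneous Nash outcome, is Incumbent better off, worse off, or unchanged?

Work backward from Incumbent's decision.
- V: BR = E1, leader payoff 1.
- W: BR = E4, leader payoff 13.
- X: BR = E1, leader payoff 14.
- Y: BR = E1, leader payoff 6.
- Z: BR = E3, leader payoff 3.
Entrant's induced payoffs are 1, 13, 14, 6, 3, so Entrant commits to X. Subgame-perfect outcome: (E1, X) with payoffs (14, 14).
Now find the simultaneous Nash equilibrium.
Incumbent's best replies: V→E1; W→E4; X→E1; Y→E1; Z→E3.
Entrant's best replies: E1→X; E2→V; E3→W; E4→V; E5→X.
The unique mutual best reply is (E1, X), giving (14, 14).
Incumbent earns 14 sequentially versus 14 at the Nash outcome: unchanged.

unchanged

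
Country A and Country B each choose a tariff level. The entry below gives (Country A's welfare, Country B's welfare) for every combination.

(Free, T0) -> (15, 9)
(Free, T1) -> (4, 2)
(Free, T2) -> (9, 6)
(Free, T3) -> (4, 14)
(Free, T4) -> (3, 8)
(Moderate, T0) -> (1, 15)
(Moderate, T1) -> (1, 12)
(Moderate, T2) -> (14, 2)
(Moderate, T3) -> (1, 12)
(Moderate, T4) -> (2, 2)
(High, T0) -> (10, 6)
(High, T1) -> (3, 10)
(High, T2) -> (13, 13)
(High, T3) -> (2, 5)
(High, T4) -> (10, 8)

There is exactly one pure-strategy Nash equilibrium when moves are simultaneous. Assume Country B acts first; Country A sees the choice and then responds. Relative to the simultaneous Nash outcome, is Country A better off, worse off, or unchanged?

unchanged

Country A best-responds to each possible Country B move:
- T0 → Country A plays Free (best of 15, 1, 10); Country B gets 9.
- T1 → Country A plays Free (best of 4, 1, 3); Country B gets 2.
- T2 → Country A plays Moderate (best of 9, 14, 13); Country B gets 2.
- T3 → Country A plays Free (best of 4, 1, 2); Country B gets 14.
- T4 → Country A plays High (best of 3, 2, 10); Country B gets 8.
Among 9, 2, 2, 14, 8, the best is 14 at T3. Subgame-perfect outcome: (Free, T3) with payoffs (4, 14).
For the simultaneous game, intersect best replies.
Country A's best replies: T0→Free; T1→Free; T2→Moderate; T3→Free; T4→High.
Country B's best replies: Free→T3; Moderate→T0; High→T2.
The unique mutual best reply is (Free, T3), giving (4, 14).
Country A earns 4 sequentially versus 4 at the Nash outcome: unchanged.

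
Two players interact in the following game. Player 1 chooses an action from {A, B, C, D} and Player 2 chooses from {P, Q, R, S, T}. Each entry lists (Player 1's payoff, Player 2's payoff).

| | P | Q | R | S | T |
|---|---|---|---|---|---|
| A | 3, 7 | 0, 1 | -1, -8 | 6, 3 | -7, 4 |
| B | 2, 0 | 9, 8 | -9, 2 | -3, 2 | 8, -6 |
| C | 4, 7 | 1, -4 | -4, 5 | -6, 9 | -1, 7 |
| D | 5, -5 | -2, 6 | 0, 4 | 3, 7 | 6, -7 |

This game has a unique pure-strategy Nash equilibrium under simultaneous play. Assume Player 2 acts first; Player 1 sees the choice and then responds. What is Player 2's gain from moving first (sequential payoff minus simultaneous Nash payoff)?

Backward induction with Player 2 moving first.
- P: Player 1 compares 3, 2, 4, 5 and picks D; Player 2 would get -5.
- Q: Player 1 compares 0, 9, 1, -2 and picks B; Player 2 would get 8.
- R: Player 1 compares -1, -9, -4, 0 and picks D; Player 2 would get 4.
- S: Player 1 compares 6, -3, -6, 3 and picks A; Player 2 would get 3.
- T: Player 1 compares -7, 8, -1, 6 and picks B; Player 2 would get -6.
Player 2's induced payoffs are -5, 8, 4, 3, -6, so Player 2 commits to Q. Subgame-perfect outcome: (B, Q) with payoffs (9, 8).
Under simultaneous play:
Player 1's best replies: P→D; Q→B; R→D; S→A; T→B.
Player 2's best replies: A→P; B→Q; C→S; D→S.
Only (B, Q) has each player best-responding; Nash payoffs (9, 8).
Player 2's commitment gain: 8 − 8 = 0.

0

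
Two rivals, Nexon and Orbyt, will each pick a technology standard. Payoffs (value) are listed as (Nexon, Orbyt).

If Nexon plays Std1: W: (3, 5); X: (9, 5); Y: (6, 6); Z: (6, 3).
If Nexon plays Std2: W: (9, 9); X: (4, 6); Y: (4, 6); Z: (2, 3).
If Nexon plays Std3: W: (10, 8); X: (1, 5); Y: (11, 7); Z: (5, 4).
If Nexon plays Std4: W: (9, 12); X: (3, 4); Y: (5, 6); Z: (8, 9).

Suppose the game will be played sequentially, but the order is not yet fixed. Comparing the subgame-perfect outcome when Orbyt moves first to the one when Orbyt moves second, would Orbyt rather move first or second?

first

If Nexon leads: Orbyt's best replies are Std1→Y, Std2→W, Std3→W, Std4→W; Nexon's induced payoffs 6, 9, 10, 9; outcome (Std3, W), payoffs (10, 8).
If Orbyt leads: Nexon's best replies are W→Std3, X→Std1, Y→Std3, Z→Std4; Orbyt's induced payoffs 8, 5, 7, 9; outcome (Std4, Z), payoffs (8, 9).
Orbyt gets 9 moving first and 8 moving second, so Orbyt prefers to move first.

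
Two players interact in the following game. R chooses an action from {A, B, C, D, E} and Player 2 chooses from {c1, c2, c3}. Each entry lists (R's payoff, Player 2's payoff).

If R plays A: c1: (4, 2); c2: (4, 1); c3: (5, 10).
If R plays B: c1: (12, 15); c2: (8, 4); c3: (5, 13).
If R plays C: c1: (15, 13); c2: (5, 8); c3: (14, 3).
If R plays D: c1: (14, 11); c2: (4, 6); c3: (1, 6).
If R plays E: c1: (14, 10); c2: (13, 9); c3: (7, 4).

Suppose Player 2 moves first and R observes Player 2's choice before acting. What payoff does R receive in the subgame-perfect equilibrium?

15

Solve by backward induction (Player 2 leads).
- c1: BR = C, leader payoff 13.
- c2: BR = E, leader payoff 9.
- c3: BR = C, leader payoff 3.
Player 2's induced payoffs are 13, 9, 3, so Player 2 commits to c1. Subgame-perfect outcome: (C, c1) with payoffs (15, 13).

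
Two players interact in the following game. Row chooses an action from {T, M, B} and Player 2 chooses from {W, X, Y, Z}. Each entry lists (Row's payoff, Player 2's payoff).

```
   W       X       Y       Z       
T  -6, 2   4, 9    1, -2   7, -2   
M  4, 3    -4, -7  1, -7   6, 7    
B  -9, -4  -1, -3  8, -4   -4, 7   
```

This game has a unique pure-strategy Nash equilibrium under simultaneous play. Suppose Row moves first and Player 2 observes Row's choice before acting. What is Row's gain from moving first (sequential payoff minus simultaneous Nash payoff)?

Player 2 best-responds to each possible Row move:
- T → Player 2 plays X (best of 2, 9, -2, -2); Row gets 4.
- M → Player 2 plays Z (best of 3, -7, -7, 7); Row gets 6.
- B → Player 2 plays Z (best of -4, -3, -4, 7); Row gets -4.
Row's induced payoffs are 4, 6, -4, so Row commits to M. Subgame-perfect outcome: (M, Z) with payoffs (6, 7).
Under simultaneous play:
Row's best replies: W→M; X→T; Y→B; Z→T.
Player 2's best replies: T→X; M→Z; B→Z.
Only (T, X) has each player best-responding; Nash payoffs (4, 9).
Row's commitment gain: 6 − 4 = 2.

2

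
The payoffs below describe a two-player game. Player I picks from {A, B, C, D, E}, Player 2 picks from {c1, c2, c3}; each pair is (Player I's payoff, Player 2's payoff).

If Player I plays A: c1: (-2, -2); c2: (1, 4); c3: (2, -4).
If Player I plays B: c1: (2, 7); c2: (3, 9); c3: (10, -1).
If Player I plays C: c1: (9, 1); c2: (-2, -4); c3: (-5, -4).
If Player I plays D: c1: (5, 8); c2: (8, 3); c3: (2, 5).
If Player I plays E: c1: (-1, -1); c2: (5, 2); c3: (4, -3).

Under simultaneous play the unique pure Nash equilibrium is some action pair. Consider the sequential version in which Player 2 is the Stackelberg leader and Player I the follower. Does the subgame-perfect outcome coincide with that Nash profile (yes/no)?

Work backward from Player I's decision.
- c1: Player I compares -2, 2, 9, 5, -1 and picks C; Player 2 would get 1.
- c2: Player I compares 1, 3, -2, 8, 5 and picks D; Player 2 would get 3.
- c3: Player I compares 2, 10, -5, 2, 4 and picks B; Player 2 would get -1.
Among 1, 3, -1, the best is 3 at c2. Subgame-perfect outcome: (D, c2) with payoffs (8, 3).
Under simultaneous play:
Player I's best replies: c1→C; c2→D; c3→B.
Player 2's best replies: A→c2; B→c2; C→c1; D→c1; E→c2.
Only (C, c1) has each player best-responding; Nash payoffs (9, 1).
Sequential outcome (D, c2) differs from the Nash profile (C, c1).

no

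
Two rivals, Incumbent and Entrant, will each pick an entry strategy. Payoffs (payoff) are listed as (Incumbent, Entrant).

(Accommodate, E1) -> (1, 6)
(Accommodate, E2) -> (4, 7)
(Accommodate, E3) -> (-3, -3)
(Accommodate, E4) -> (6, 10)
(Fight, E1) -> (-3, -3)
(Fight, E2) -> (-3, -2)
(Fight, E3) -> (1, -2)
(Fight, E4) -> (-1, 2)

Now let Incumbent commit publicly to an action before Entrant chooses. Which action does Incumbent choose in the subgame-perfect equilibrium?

Entrant best-responds to each possible Incumbent move:
- Accommodate → Entrant plays E4 (best of 6, 7, -3, 10); Incumbent gets 6.
- Fight → Entrant plays E4 (best of -3, -2, -2, 2); Incumbent gets -1.
Among 6, -1, the best is 6 at Accommodate. Subgame-perfect outcome: (Accommodate, E4) with payoffs (6, 10).

Accommodate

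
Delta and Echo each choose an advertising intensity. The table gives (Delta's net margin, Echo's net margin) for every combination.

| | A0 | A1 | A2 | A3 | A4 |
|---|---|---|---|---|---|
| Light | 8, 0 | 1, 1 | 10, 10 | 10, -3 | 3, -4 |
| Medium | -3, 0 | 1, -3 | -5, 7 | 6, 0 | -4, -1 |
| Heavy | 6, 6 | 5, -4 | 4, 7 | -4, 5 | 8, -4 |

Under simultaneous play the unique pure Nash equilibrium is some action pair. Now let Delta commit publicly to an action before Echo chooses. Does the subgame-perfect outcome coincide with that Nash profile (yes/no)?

Work backward from Echo's decision.
- Light: BR = A2, leader payoff 10.
- Medium: BR = A2, leader payoff -5.
- Heavy: BR = A2, leader payoff 4.
Maximizing over 10, -5, 4, Delta chooses Light. Subgame-perfect outcome: (Light, A2) with payoffs (10, 10).
Under simultaneous play:
Delta's best replies: A0→Light; A1→Heavy; A2→Light; A3→Light; A4→Heavy.
Echo's best replies: Light→A2; Medium→A2; Heavy→A2.
Only (Light, A2) has each player best-responding; Nash payoffs (10, 10).
Sequential outcome (Light, A2) coincides with the Nash profile (Light, A2).

yes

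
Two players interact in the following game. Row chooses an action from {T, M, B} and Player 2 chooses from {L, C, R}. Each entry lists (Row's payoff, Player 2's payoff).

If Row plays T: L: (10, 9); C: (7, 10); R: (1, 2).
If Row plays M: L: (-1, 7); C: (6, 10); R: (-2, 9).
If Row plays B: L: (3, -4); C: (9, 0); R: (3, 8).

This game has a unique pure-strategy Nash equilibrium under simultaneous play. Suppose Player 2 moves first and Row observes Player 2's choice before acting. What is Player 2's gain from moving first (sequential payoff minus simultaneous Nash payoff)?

1

Work backward from Row's decision.
- L: Row compares 10, -1, 3 and picks T; Player 2 would get 9.
- C: Row compares 7, 6, 9 and picks B; Player 2 would get 0.
- R: Row compares 1, -2, 3 and picks B; Player 2 would get 8.
Among 9, 0, 8, the best is 9 at L. Subgame-perfect outcome: (T, L) with payoffs (10, 9).
Now find the simultaneous Nash equilibrium.
Row's best replies: L→T; C→B; R→B.
Player 2's best replies: T→C; M→C; B→R.
Only (B, R) has each player best-responding; Nash payoffs (3, 8).
Player 2's commitment gain: 9 − 8 = 1.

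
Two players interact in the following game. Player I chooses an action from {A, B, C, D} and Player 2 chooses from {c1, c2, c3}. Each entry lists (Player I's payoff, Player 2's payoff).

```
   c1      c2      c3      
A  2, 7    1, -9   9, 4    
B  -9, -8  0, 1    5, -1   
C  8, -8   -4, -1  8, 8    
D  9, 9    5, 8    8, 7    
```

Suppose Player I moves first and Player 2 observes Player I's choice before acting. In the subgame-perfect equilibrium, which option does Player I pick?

Player 2 best-responds to each possible Player I move:
- A: BR = c1, leader payoff 2.
- B: BR = c2, leader payoff 0.
- C: BR = c3, leader payoff 8.
- D: BR = c1, leader payoff 9.
Maximizing over 2, 0, 8, 9, Player I chooses D. Subgame-perfect outcome: (D, c1) with payoffs (9, 9).

D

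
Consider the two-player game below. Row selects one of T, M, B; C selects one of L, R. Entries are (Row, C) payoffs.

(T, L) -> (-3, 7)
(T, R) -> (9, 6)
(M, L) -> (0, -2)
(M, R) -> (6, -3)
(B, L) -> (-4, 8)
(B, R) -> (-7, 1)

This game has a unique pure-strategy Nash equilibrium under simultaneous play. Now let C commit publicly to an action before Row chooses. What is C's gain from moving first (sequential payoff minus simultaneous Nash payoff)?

Backward induction with C moving first.
- L: BR = M, leader payoff -2.
- R: BR = T, leader payoff 6.
Maximizing over -2, 6, C chooses R. Subgame-perfect outcome: (T, R) with payoffs (9, 6).
Under simultaneous play:
Row's best replies: L→M; R→T.
C's best replies: T→L; M→L; B→L.
The unique mutual best reply is (M, L), giving (0, -2).
C's commitment gain: 6 − -2 = 8.

8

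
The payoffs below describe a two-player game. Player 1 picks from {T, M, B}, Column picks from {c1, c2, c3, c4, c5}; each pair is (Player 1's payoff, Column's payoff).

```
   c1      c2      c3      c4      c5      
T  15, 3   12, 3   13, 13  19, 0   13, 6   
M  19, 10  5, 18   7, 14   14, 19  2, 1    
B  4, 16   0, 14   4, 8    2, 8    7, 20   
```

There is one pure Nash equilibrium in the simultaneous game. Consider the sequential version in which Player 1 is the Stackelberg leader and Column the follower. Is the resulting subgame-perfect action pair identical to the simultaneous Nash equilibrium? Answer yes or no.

Column best-responds to each possible Player 1 move:
- T: BR = c3, leader payoff 13.
- M: BR = c4, leader payoff 14.
- B: BR = c5, leader payoff 7.
Player 1's induced payoffs are 13, 14, 7, so Player 1 commits to M. Subgame-perfect outcome: (M, c4) with payoffs (14, 19).
Now find the simultaneous Nash equilibrium.
Player 1's best replies: c1→M; c2→T; c3→T; c4→T; c5→T.
Column's best replies: T→c3; M→c4; B→c5.
Only (T, c3) has each player best-responding; Nash payoffs (13, 13).
Sequential outcome (M, c4) differs from the Nash profile (T, c3).

no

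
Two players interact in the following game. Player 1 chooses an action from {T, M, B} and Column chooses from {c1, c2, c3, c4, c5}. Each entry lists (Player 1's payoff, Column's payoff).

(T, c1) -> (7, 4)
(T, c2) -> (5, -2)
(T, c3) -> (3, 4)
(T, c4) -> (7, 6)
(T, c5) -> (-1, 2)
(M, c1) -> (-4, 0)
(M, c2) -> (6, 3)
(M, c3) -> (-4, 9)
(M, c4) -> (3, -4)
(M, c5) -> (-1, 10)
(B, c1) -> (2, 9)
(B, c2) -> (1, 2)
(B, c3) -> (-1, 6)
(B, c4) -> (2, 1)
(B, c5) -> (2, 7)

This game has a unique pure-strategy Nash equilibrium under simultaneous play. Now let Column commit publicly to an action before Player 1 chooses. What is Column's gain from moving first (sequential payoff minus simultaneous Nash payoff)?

1

Solve by backward induction (Column leads).
- c1 → Player 1 plays T (best of 7, -4, 2); Column gets 4.
- c2 → Player 1 plays M (best of 5, 6, 1); Column gets 3.
- c3 → Player 1 plays T (best of 3, -4, -1); Column gets 4.
- c4 → Player 1 plays T (best of 7, 3, 2); Column gets 6.
- c5 → Player 1 plays B (best of -1, -1, 2); Column gets 7.
Column's induced payoffs are 4, 3, 4, 6, 7, so Column commits to c5. Subgame-perfect outcome: (B, c5) with payoffs (2, 7).
For the simultaneous game, intersect best replies.
Player 1's best replies: c1→T; c2→M; c3→T; c4→T; c5→B.
Column's best replies: T→c4; M→c5; B→c1.
Only (T, c4) has each player best-responding; Nash payoffs (7, 6).
Column's commitment gain: 7 − 6 = 1.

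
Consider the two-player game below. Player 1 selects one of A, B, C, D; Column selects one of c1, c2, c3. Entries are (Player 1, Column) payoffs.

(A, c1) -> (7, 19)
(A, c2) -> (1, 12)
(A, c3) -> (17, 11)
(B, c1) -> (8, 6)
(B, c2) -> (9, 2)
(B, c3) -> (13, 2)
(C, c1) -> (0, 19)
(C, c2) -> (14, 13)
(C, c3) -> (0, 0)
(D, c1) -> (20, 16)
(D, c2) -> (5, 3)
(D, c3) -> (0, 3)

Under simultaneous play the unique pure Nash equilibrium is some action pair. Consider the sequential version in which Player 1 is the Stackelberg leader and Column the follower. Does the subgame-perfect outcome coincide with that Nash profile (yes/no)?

yes

Column best-responds to each possible Player 1 move:
- A → Column plays c1 (best of 19, 12, 11); Player 1 gets 7.
- B → Column plays c1 (best of 6, 2, 2); Player 1 gets 8.
- C → Column plays c1 (best of 19, 13, 0); Player 1 gets 0.
- D → Column plays c1 (best of 16, 3, 3); Player 1 gets 20.
Player 1's induced payoffs are 7, 8, 0, 20, so Player 1 commits to D. Subgame-perfect outcome: (D, c1) with payoffs (20, 16).
Now find the simultaneous Nash equilibrium.
Player 1's best replies: c1→D; c2→C; c3→A.
Column's best replies: A→c1; B→c1; C→c1; D→c1.
The unique mutual best reply is (D, c1), giving (20, 16).
Sequential outcome (D, c1) coincides with the Nash profile (D, c1).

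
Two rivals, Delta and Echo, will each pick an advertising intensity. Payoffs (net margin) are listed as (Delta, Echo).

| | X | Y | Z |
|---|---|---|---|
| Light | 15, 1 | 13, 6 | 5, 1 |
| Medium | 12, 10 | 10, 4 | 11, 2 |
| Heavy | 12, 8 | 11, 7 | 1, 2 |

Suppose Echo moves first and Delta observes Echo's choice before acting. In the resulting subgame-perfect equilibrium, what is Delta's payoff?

13

Backward induction with Echo moving first.
- X → Delta plays Light (best of 15, 12, 12); Echo gets 1.
- Y → Delta plays Light (best of 13, 10, 11); Echo gets 6.
- Z → Delta plays Medium (best of 5, 11, 1); Echo gets 2.
Maximizing over 1, 6, 2, Echo chooses Y. Subgame-perfect outcome: (Light, Y) with payoffs (13, 6).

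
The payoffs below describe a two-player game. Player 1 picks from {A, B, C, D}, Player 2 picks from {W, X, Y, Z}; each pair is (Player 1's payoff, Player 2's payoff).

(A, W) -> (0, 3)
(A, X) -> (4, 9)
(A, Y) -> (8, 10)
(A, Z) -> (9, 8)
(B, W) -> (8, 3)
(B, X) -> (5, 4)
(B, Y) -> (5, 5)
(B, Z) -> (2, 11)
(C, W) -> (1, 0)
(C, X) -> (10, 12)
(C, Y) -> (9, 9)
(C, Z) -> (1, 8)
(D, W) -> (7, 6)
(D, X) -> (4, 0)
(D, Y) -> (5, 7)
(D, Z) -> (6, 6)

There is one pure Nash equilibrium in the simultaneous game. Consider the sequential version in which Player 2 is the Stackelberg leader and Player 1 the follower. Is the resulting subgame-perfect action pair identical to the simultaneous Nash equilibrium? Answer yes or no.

yes

Player 1 best-responds to each possible Player 2 move:
- W: BR = B, leader payoff 3.
- X: BR = C, leader payoff 12.
- Y: BR = C, leader payoff 9.
- Z: BR = A, leader payoff 8.
Player 2's induced payoffs are 3, 12, 9, 8, so Player 2 commits to X. Subgame-perfect outcome: (C, X) with payoffs (10, 12).
Under simultaneous play:
Player 1's best replies: W→B; X→C; Y→C; Z→A.
Player 2's best replies: A→Y; B→Z; C→X; D→Y.
Only (C, X) has each player best-responding; Nash payoffs (10, 12).
Sequential outcome (C, X) coincides with the Nash profile (C, X).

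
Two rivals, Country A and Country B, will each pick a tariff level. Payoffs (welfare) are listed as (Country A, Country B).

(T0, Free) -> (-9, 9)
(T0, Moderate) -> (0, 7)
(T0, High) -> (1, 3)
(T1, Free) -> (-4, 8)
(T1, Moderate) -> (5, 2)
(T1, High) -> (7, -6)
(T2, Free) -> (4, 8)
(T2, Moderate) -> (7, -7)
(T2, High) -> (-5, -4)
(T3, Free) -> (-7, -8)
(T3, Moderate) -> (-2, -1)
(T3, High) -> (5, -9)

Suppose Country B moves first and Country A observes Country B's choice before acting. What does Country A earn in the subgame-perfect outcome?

Country A best-responds to each possible Country B move:
- Free: Country A compares -9, -4, 4, -7 and picks T2; Country B would get 8.
- Moderate: Country A compares 0, 5, 7, -2 and picks T2; Country B would get -7.
- High: Country A compares 1, 7, -5, 5 and picks T1; Country B would get -6.
Maximizing over 8, -7, -6, Country B chooses Free. Subgame-perfect outcome: (T2, Free) with payoffs (4, 8).

4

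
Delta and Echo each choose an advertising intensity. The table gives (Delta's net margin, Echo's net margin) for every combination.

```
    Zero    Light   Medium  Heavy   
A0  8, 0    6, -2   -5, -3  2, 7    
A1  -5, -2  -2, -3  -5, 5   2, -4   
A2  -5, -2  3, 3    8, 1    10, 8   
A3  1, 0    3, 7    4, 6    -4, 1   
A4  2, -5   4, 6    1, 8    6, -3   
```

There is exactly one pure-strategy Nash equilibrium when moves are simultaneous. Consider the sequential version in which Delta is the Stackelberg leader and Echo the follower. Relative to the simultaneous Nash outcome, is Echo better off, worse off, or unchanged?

Work backward from Echo's decision.
- A0: Echo compares 0, -2, -3, 7 and picks Heavy; Delta would get 2.
- A1: Echo compares -2, -3, 5, -4 and picks Medium; Delta would get -5.
- A2: Echo compares -2, 3, 1, 8 and picks Heavy; Delta would get 10.
- A3: Echo compares 0, 7, 6, 1 and picks Light; Delta would get 3.
- A4: Echo compares -5, 6, 8, -3 and picks Medium; Delta would get 1.
Delta's induced payoffs are 2, -5, 10, 3, 1, so Delta commits to A2. Subgame-perfect outcome: (A2, Heavy) with payoffs (10, 8).
Under simultaneous play:
Delta's best replies: Zero→A0; Light→A0; Medium→A2; Heavy→A2.
Echo's best replies: A0→Heavy; A1→Medium; A2→Heavy; A3→Light; A4→Medium.
The unique mutual best reply is (A2, Heavy), giving (10, 8).
Echo earns 8 sequentially versus 8 at the Nash outcome: unchanged.

unchanged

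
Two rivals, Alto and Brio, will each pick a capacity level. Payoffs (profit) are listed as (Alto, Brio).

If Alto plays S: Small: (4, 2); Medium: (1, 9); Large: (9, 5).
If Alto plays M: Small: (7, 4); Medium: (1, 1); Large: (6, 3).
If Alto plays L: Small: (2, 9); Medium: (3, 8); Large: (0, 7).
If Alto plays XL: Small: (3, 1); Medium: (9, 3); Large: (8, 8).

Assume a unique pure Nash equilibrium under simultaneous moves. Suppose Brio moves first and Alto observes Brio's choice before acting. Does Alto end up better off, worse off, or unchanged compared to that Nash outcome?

better off

Alto best-responds to each possible Brio move:
- Small: BR = M, leader payoff 4.
- Medium: BR = XL, leader payoff 3.
- Large: BR = S, leader payoff 5.
Maximizing over 4, 3, 5, Brio chooses Large. Subgame-perfect outcome: (S, Large) with payoffs (9, 5).
For the simultaneous game, intersect best replies.
Alto's best replies: Small→M; Medium→XL; Large→S.
Brio's best replies: S→Medium; M→Small; L→Small; XL→Large.
Only (M, Small) has each player best-responding; Nash payoffs (7, 4).
Alto earns 9 sequentially versus 7 at the Nash outcome: better off.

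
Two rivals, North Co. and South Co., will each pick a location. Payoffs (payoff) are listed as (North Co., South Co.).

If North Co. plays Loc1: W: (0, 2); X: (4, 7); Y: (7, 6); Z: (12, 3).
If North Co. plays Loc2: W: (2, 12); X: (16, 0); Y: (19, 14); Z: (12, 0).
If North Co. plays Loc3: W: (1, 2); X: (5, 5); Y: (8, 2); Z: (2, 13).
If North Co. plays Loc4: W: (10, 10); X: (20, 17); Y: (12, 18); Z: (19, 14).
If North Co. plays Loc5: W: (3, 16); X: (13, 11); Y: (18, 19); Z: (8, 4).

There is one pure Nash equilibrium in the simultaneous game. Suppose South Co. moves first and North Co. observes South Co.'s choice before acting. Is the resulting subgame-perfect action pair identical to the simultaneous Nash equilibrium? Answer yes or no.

Solve by backward induction (South Co. leads).
- W → North Co. plays Loc4 (best of 0, 2, 1, 10, 3); South Co. gets 10.
- X → North Co. plays Loc4 (best of 4, 16, 5, 20, 13); South Co. gets 17.
- Y → North Co. plays Loc2 (best of 7, 19, 8, 12, 18); South Co. gets 14.
- Z → North Co. plays Loc4 (best of 12, 12, 2, 19, 8); South Co. gets 14.
Maximizing over 10, 17, 14, 14, South Co. chooses X. Subgame-perfect outcome: (Loc4, X) with payoffs (20, 17).
Now find the simultaneous Nash equilibrium.
North Co.'s best replies: W→Loc4; X→Loc4; Y→Loc2; Z→Loc4.
South Co.'s best replies: Loc1→X; Loc2→Y; Loc3→Z; Loc4→Y; Loc5→Y.
Only (Loc2, Y) has each player best-responding; Nash payoffs (19, 14).
Sequential outcome (Loc4, X) differs from the Nash profile (Loc2, Y).

no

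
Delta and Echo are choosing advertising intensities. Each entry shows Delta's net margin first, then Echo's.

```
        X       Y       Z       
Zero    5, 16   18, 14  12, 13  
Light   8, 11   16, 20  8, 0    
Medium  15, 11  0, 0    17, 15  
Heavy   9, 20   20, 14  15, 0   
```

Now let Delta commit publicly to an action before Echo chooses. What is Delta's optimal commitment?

Echo best-responds to each possible Delta move:
- Zero: BR = X, leader payoff 5.
- Light: BR = Y, leader payoff 16.
- Medium: BR = Z, leader payoff 17.
- Heavy: BR = X, leader payoff 9.
Delta's induced payoffs are 5, 16, 17, 9, so Delta commits to Medium. Subgame-perfect outcome: (Medium, Z) with payoffs (17, 15).

Medium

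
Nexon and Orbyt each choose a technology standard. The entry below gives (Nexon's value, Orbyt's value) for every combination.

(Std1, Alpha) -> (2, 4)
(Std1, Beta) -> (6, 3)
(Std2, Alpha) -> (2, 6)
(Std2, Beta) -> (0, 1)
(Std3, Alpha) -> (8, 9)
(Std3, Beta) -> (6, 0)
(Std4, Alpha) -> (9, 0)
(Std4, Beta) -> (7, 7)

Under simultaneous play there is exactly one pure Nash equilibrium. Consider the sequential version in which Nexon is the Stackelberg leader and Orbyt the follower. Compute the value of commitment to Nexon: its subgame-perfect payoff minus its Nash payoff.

1

Backward induction with Nexon moving first.
- Std1 → Orbyt plays Alpha (best of 4, 3); Nexon gets 2.
- Std2 → Orbyt plays Alpha (best of 6, 1); Nexon gets 2.
- Std3 → Orbyt plays Alpha (best of 9, 0); Nexon gets 8.
- Std4 → Orbyt plays Beta (best of 0, 7); Nexon gets 7.
Maximizing over 2, 2, 8, 7, Nexon chooses Std3. Subgame-perfect outcome: (Std3, Alpha) with payoffs (8, 9).
Under simultaneous play:
Nexon's best replies: Alpha→Std4; Beta→Std4.
Orbyt's best replies: Std1→Alpha; Std2→Alpha; Std3→Alpha; Std4→Beta.
The unique mutual best reply is (Std4, Beta), giving (7, 7).
Nexon's commitment gain: 8 − 7 = 1.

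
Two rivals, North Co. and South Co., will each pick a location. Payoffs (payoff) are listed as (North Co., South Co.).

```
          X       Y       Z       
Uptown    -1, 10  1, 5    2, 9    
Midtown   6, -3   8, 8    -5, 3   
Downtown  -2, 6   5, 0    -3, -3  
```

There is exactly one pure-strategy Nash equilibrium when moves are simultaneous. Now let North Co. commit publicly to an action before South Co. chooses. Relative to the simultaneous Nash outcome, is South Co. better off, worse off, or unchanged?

Backward induction with North Co. moving first.
- Uptown → South Co. plays X (best of 10, 5, 9); North Co. gets -1.
- Midtown → South Co. plays Y (best of -3, 8, 3); North Co. gets 8.
- Downtown → South Co. plays X (best of 6, 0, -3); North Co. gets -2.
Maximizing over -1, 8, -2, North Co. chooses Midtown. Subgame-perfect outcome: (Midtown, Y) with payoffs (8, 8).
Now find the simultaneous Nash equilibrium.
North Co.'s best replies: X→Midtown; Y→Midtown; Z→Uptown.
South Co.'s best replies: Uptown→X; Midtown→Y; Downtown→X.
Only (Midtown, Y) has each player best-responding; Nash payoffs (8, 8).
South Co. earns 8 sequentially versus 8 at the Nash outcome: unchanged.

unchanged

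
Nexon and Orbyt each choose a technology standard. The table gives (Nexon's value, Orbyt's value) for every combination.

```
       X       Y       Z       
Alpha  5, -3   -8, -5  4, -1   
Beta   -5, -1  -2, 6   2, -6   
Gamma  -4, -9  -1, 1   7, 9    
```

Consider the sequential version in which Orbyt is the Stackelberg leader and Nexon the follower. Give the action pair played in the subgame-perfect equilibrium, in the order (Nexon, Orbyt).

(Gamma, Z)

Work backward from Nexon's decision.
- X: Nexon compares 5, -5, -4 and picks Alpha; Orbyt would get -3.
- Y: Nexon compares -8, -2, -1 and picks Gamma; Orbyt would get 1.
- Z: Nexon compares 4, 2, 7 and picks Gamma; Orbyt would get 9.
Orbyt's induced payoffs are -3, 1, 9, so Orbyt commits to Z. Subgame-perfect outcome: (Gamma, Z) with payoffs (7, 9).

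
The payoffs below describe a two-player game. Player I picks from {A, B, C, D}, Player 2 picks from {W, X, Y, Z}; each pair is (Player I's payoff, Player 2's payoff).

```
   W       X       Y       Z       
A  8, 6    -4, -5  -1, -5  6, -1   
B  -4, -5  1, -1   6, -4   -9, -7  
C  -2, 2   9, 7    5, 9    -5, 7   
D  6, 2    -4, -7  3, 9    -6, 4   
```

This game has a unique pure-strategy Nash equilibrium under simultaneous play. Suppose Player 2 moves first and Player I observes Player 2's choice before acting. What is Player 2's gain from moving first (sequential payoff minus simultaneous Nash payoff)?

1

Player I best-responds to each possible Player 2 move:
- W: Player I compares 8, -4, -2, 6 and picks A; Player 2 would get 6.
- X: Player I compares -4, 1, 9, -4 and picks C; Player 2 would get 7.
- Y: Player I compares -1, 6, 5, 3 and picks B; Player 2 would get -4.
- Z: Player I compares 6, -9, -5, -6 and picks A; Player 2 would get -1.
Among 6, 7, -4, -1, the best is 7 at X. Subgame-perfect outcome: (C, X) with payoffs (9, 7).
Under simultaneous play:
Player I's best replies: W→A; X→C; Y→B; Z→A.
Player 2's best replies: A→W; B→X; C→Y; D→Y.
The unique mutual best reply is (A, W), giving (8, 6).
Player 2's commitment gain: 7 − 6 = 1.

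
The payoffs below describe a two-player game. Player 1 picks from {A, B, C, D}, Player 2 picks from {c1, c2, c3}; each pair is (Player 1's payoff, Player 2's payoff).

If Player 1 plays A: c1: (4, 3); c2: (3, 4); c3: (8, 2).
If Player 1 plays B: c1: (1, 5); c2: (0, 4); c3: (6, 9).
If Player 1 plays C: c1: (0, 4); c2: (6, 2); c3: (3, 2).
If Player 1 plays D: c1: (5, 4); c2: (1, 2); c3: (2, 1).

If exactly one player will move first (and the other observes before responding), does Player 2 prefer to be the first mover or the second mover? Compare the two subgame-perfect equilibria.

If Player 1 leads: Player 2's best replies are A→c2, B→c3, C→c1, D→c1; Player 1's induced payoffs 3, 6, 0, 5; outcome (B, c3), payoffs (6, 9).
If Player 2 leads: Player 1's best replies are c1→D, c2→C, c3→A; Player 2's induced payoffs 4, 2, 2; outcome (D, c1), payoffs (5, 4).
Player 2 gets 4 moving first and 9 moving second, so Player 2 prefers to move second.

second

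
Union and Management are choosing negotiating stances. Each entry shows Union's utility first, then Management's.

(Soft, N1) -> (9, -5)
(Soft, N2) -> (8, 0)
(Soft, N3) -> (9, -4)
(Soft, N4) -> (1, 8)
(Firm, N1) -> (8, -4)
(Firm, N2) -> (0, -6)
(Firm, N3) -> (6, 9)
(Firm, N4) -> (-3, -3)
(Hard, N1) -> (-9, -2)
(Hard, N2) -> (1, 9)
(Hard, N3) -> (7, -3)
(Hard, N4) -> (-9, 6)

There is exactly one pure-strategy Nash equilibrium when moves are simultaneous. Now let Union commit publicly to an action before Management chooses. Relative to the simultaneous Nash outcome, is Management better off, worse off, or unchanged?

better off

Management best-responds to each possible Union move:
- Soft: BR = N4, leader payoff 1.
- Firm: BR = N3, leader payoff 6.
- Hard: BR = N2, leader payoff 1.
Maximizing over 1, 6, 1, Union chooses Firm. Subgame-perfect outcome: (Firm, N3) with payoffs (6, 9).
Now find the simultaneous Nash equilibrium.
Union's best replies: N1→Soft; N2→Soft; N3→Soft; N4→Soft.
Management's best replies: Soft→N4; Firm→N3; Hard→N2.
The unique mutual best reply is (Soft, N4), giving (1, 8).
Management earns 9 sequentially versus 8 at the Nash outcome: better off.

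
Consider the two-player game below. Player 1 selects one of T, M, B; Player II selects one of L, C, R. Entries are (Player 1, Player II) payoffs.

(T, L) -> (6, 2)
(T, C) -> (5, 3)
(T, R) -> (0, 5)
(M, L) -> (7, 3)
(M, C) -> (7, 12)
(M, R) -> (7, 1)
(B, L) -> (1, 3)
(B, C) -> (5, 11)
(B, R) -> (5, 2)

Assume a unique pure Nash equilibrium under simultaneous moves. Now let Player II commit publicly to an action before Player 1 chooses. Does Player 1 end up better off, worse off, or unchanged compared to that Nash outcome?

Backward induction with Player II moving first.
- L: Player 1 compares 6, 7, 1 and picks M; Player II would get 3.
- C: Player 1 compares 5, 7, 5 and picks M; Player II would get 12.
- R: Player 1 compares 0, 7, 5 and picks M; Player II would get 1.
Maximizing over 3, 12, 1, Player II chooses C. Subgame-perfect outcome: (M, C) with payoffs (7, 12).
For the simultaneous game, intersect best replies.
Player 1's best replies: L→M; C→M; R→M.
Player II's best replies: T→R; M→C; B→C.
Only (M, C) has each player best-responding; Nash payoffs (7, 12).
Player 1 earns 7 sequentially versus 7 at the Nash outcome: unchanged.

unchanged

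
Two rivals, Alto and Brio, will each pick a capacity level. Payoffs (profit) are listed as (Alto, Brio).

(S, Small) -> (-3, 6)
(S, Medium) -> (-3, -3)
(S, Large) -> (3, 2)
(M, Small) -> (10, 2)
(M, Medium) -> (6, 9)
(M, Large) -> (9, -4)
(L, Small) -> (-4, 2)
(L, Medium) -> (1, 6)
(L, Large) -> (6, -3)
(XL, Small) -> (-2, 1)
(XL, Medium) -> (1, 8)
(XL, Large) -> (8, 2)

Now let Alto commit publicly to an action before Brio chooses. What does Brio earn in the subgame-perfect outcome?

Backward induction with Alto moving first.
- S: BR = Small, leader payoff -3.
- M: BR = Medium, leader payoff 6.
- L: BR = Medium, leader payoff 1.
- XL: BR = Medium, leader payoff 1.
Among -3, 6, 1, 1, the best is 6 at M. Subgame-perfect outcome: (M, Medium) with payoffs (6, 9).

9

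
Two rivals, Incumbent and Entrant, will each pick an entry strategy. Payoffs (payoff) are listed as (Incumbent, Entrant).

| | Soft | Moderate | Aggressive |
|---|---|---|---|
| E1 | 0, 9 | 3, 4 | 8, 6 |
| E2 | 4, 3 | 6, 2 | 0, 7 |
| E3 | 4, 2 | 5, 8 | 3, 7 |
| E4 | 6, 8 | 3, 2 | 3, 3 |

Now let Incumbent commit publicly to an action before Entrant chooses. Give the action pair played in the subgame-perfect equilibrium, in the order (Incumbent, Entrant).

(E4, Soft)

Backward induction with Incumbent moving first.
- E1 → Entrant plays Soft (best of 9, 4, 6); Incumbent gets 0.
- E2 → Entrant plays Aggressive (best of 3, 2, 7); Incumbent gets 0.
- E3 → Entrant plays Moderate (best of 2, 8, 7); Incumbent gets 5.
- E4 → Entrant plays Soft (best of 8, 2, 3); Incumbent gets 6.
Among 0, 0, 5, 6, the best is 6 at E4. Subgame-perfect outcome: (E4, Soft) with payoffs (6, 8).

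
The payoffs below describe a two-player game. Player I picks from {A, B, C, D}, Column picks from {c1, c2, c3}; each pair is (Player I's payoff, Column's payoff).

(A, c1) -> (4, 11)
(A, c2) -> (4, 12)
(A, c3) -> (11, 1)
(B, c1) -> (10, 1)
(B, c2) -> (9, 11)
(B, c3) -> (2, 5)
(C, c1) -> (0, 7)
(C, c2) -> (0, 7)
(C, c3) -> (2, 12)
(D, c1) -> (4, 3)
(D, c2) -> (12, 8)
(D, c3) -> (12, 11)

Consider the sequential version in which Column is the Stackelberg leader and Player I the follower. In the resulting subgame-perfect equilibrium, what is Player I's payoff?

Player I best-responds to each possible Column move:
- c1 → Player I plays B (best of 4, 10, 0, 4); Column gets 1.
- c2 → Player I plays D (best of 4, 9, 0, 12); Column gets 8.
- c3 → Player I plays D (best of 11, 2, 2, 12); Column gets 11.
Among 1, 8, 11, the best is 11 at c3. Subgame-perfect outcome: (D, c3) with payoffs (12, 11).

12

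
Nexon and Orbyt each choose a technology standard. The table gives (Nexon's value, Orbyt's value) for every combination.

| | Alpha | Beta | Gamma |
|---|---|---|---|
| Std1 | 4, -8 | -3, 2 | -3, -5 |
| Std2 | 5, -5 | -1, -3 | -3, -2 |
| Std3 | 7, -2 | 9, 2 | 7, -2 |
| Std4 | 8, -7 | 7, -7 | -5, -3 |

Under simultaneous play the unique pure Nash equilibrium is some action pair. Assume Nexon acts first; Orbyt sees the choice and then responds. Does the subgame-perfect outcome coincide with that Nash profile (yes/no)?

Solve by backward induction (Nexon leads).
- Std1: Orbyt compares -8, 2, -5 and picks Beta; Nexon would get -3.
- Std2: Orbyt compares -5, -3, -2 and picks Gamma; Nexon would get -3.
- Std3: Orbyt compares -2, 2, -2 and picks Beta; Nexon would get 9.
- Std4: Orbyt compares -7, -7, -3 and picks Gamma; Nexon would get -5.
Nexon's induced payoffs are -3, -3, 9, -5, so Nexon commits to Std3. Subgame-perfect outcome: (Std3, Beta) with payoffs (9, 2).
For the simultaneous game, intersect best replies.
Nexon's best replies: Alpha→Std4; Beta→Std3; Gamma→Std3.
Orbyt's best replies: Std1→Beta; Std2→Gamma; Std3→Beta; Std4→Gamma.
Only (Std3, Beta) has each player best-responding; Nash payoffs (9, 2).
Sequential outcome (Std3, Beta) coincides with the Nash profile (Std3, Beta).

yes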